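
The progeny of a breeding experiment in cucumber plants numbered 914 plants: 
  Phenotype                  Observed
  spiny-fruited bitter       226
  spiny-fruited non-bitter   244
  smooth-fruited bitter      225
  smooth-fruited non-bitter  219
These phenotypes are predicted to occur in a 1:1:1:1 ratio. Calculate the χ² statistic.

Total ratio parts = 4. Expected numbers out of 914:
  spiny-fruited bitter: 914 × 1/4 = 228.5
  spiny-fruited non-bitter: 914 × 1/4 = 228.5
  smooth-fruited bitter: 914 × 1/4 = 228.5
  smooth-fruited non-bitter: 914 × 1/4 = 228.5
χ² = Σ (O − E)² / E
  spiny-fruited bitter: (226 − 228.5)² / 228.5 = 0.0274
  spiny-fruited non-bitter: (244 − 228.5)² / 228.5 = 1.0514
  smooth-fruited bitter: (225 − 228.5)² / 228.5 = 0.0536
  smooth-fruited non-bitter: (219 − 228.5)² / 228.5 = 0.3950
χ² = 0.0274 + 1.0514 + 0.0536 + 0.3950 = 1.5274 ≈ 1.527

1.527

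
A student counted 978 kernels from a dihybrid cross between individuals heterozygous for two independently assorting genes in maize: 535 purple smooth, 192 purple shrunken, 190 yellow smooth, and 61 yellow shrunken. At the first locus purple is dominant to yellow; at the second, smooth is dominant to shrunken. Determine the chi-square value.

1.061

A dihybrid F₂ with independent assortment and complete dominance at both loci gives a 9:3:3:1 phenotypic ratio.
The 9:3:3:1 ratio has 16 parts, so with N = 978 the expected counts are:
  purple smooth: 978 × 9/16 = 550.125
  purple shrunken: 978 × 3/16 = 183.375
  yellow smooth: 978 × 3/16 = 183.375
  yellow shrunken: 978 × 1/16 = 61.125
χ² = Σ (O − E)² / E
  purple smooth: (535 − 550.125)² / 550.125 = 0.4158
  purple shrunken: (192 − 183.375)² / 183.375 = 0.4057
  yellow smooth: (190 − 183.375)² / 183.375 = 0.2393
  yellow shrunken: (61 − 61.125)² / 61.125 = 0.0003
χ² = 0.4158 + 0.4057 + 0.2393 + 0.0003 = 1.0611 ≈ 1.061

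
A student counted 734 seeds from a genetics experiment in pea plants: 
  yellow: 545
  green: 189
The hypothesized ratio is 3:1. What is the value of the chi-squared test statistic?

Under the 3:1 hypothesis (Σ ratio = 4, N = 734):
  yellow: 734 × 3/4 = 550.5
  green: 734 × 1/4 = 183.5
χ² = Σ (O − E)² / E
  yellow: (545 − 550.5)² / 550.5 = 0.0550
  green: (189 − 183.5)² / 183.5 = 0.1649
χ² = 0.0550 + 0.1649 = 0.2199 ≈ 0.220

0.220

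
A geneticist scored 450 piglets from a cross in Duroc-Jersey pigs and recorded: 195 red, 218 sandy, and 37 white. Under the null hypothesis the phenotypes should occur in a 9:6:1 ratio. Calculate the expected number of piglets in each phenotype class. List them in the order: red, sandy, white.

253.125, 168.75, 28.125

The 9:6:1 ratio has 16 parts, so with N = 450 the expected counts are:
  red: 450 × 9/16 = 253.125
  sandy: 450 × 6/16 = 168.75
  white: 450 × 1/16 = 28.125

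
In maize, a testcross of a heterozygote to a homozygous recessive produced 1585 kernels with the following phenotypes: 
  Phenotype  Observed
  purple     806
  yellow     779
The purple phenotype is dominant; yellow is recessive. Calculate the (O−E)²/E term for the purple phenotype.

0.230

A testcross of a heterozygote (Aa × aa) gives a 1:1 phenotypic ratio.
Expected counts for N = 1585 under a 1:1 ratio (total parts = 2):
  purple: 1585 × 1/2 = 792.5
  yellow: 1585 × 1/2 = 792.5
Contribution of purple: (806 − 792.5)² / 792.5 = 0.2300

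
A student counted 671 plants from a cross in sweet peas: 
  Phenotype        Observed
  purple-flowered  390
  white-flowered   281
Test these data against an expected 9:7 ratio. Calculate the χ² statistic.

0.956

Expected counts for N = 671 under a 9:7 ratio (total parts = 16):
  purple-flowered: 671 × 9/16 = 377.4375
  white-flowered: 671 × 7/16 = 293.5625
χ² = Σ (O − E)² / E
  purple-flowered: (390 − 377.4375)² / 377.4375 = 0.4181
  white-flowered: (281 − 293.5625)² / 293.5625 = 0.5376
χ² = 0.4181 + 0.5376 = 0.9557 ≈ 0.956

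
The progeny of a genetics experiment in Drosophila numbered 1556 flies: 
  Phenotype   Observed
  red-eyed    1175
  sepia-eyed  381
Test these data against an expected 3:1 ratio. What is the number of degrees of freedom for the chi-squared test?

A goodness-of-fit test with 2 phenotype classes has df = 2 − 1 = 1.

1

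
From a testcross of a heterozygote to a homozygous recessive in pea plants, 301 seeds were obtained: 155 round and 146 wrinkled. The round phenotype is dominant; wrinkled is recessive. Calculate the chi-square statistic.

0.269

A testcross of a heterozygote (Aa × aa) gives a 1:1 phenotypic ratio.
Under the 1:1 hypothesis (Σ ratio = 2, N = 301):
  round: 301 × 1/2 = 150.5
  wrinkled: 301 × 1/2 = 150.5
χ² = Σ (O − E)² / E
  round: (155 − 150.5)² / 150.5 = 0.1346
  wrinkled: (146 − 150.5)² / 150.5 = 0.1346
χ² = 0.1346 + 0.1346 = 0.2692 ≈ 0.269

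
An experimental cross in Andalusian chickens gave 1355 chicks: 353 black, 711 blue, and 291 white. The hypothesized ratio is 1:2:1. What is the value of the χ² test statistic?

8.987

Expected counts for N = 1355 under a 1:2:1 ratio (total parts = 4):
  black: 1355 × 1/4 = 338.75
  blue: 1355 × 2/4 = 677.5
  white: 1355 × 1/4 = 338.75
χ² = Σ (O − E)² / E
  black: (353 − 338.75)² / 338.75 = 0.5994
  blue: (711 − 677.5)² / 677.5 = 1.6565
  white: (291 − 338.75)² / 338.75 = 6.7308
χ² = 0.5994 + 1.6565 + 6.7308 = 8.9867 ≈ 8.987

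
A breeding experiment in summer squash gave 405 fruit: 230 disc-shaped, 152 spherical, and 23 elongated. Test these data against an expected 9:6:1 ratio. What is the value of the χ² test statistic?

0.232

Total ratio parts = 16. Expected numbers out of 405:
  disc-shaped: 405 × 9/16 = 227.8125
  spherical: 405 × 6/16 = 151.875
  elongated: 405 × 1/16 = 25.3125
χ² = Σ (O − E)² / E
  disc-shaped: (230 − 227.8125)² / 227.8125 = 0.0210
  spherical: (152 − 151.875)² / 151.875 = 0.0001
  elongated: (23 − 25.3125)² / 25.3125 = 0.2113
χ² = 0.0210 + 0.0001 + 0.2113 = 0.2324 ≈ 0.232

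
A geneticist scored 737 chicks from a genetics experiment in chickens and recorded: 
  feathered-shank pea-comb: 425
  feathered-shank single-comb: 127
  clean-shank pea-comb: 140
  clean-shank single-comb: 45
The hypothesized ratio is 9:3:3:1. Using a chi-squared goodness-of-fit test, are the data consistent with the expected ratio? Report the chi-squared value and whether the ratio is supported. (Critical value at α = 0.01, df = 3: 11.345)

Total ratio parts = 16. Expected numbers out of 737:
  feathered-shank pea-comb: 737 × 9/16 = 414.5625
  feathered-shank single-comb: 737 × 3/16 = 138.1875
  clean-shank pea-comb: 737 × 3/16 = 138.1875
  clean-shank single-comb: 737 × 1/16 = 46.0625
χ² = Σ (O − E)² / E
  feathered-shank pea-comb: (425 − 414.5625)² / 414.5625 = 0.2628
  feathered-shank single-comb: (127 − 138.1875)² / 138.1875 = 0.9057
  clean-shank pea-comb: (140 − 138.1875)² / 138.1875 = 0.0238
  clean-shank single-comb: (45 − 46.0625)² / 46.0625 = 0.0245
χ² = 0.2628 + 0.9057 + 0.0238 + 0.0245 = 1.2168 ≈ 1.217
Degrees of freedom = 4 − 1 = 3; critical value at α = 0.01 is 11.345.
Since 1.217 < 11.345, we fail to reject the null hypothesis — the data are consistent with the 9:3:3:1 ratio.

1.217; consistent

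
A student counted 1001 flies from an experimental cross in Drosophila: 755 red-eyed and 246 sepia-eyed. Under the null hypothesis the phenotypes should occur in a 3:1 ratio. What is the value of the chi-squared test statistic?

Expected counts for N = 1001 under a 3:1 ratio (total parts = 4):
  red-eyed: 1001 × 3/4 = 750.75
  sepia-eyed: 1001 × 1/4 = 250.25
χ² = Σ (O − E)² / E
  red-eyed: (755 − 750.75)² / 750.75 = 0.0241
  sepia-eyed: (246 − 250.25)² / 250.25 = 0.0722
χ² = 0.0241 + 0.0722 = 0.0963 ≈ 0.096

0.096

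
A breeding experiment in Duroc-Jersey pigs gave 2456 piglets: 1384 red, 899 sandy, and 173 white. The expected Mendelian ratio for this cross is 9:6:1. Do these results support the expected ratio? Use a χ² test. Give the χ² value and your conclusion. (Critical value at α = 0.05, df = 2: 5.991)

3.007; consistent

The 9:6:1 ratio has 16 parts, so with N = 2456 the expected counts are:
  red: 2456 × 9/16 = 1381.5
  sandy: 2456 × 6/16 = 921
  white: 2456 × 1/16 = 153.5
χ² = Σ (O − E)² / E
  red: (1384 − 1381.5)² / 1381.5 = 0.0045
  sandy: (899 − 921)² / 921 = 0.5255
  white: (173 − 153.5)² / 153.5 = 2.4772
χ² = 0.0045 + 0.5255 + 2.4772 = 3.0072 ≈ 3.007
Degrees of freedom = 3 − 1 = 2; critical value at α = 0.05 is 5.991.
Since 3.007 < 5.991, we fail to reject the null hypothesis — the data are consistent with the 9:6:1 ratio.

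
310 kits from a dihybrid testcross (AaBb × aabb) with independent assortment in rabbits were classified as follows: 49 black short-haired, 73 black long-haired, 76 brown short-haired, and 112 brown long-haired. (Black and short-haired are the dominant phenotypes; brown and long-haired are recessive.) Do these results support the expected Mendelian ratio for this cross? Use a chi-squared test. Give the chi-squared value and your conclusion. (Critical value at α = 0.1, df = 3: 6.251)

A dihybrid testcross with independent assortment gives a 1:1:1:1 ratio.
Total ratio parts = 4. Expected numbers out of 310:
  black short-haired: 310 × 1/4 = 77.5
  black long-haired: 310 × 1/4 = 77.5
  brown short-haired: 310 × 1/4 = 77.5
  brown long-haired: 310 × 1/4 = 77.5
χ² = Σ (O − E)² / E
  black short-haired: (49 − 77.5)² / 77.5 = 10.4806
  black long-haired: (73 − 77.5)² / 77.5 = 0.2613
  brown short-haired: (76 − 77.5)² / 77.5 = 0.0290
  brown long-haired: (112 − 77.5)² / 77.5 = 15.3581
χ² = 10.4806 + 0.2613 + 0.0290 + 15.3581 = 26.129
Degrees of freedom = 4 − 1 = 3; critical value at α = 0.1 is 6.251.
Since 26.129 > 6.251, we reject the null hypothesis — the data do not fit the 1:1:1:1 ratio.

26.129; not consistent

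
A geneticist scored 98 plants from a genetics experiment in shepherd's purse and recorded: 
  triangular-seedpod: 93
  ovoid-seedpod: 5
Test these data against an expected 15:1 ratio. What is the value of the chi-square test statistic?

Expected counts for N = 98 under a 15:1 ratio (total parts = 16):
  triangular-seedpod: 98 × 15/16 = 91.875
  ovoid-seedpod: 98 × 1/16 = 6.125
χ² = Σ (O − E)² / E
  triangular-seedpod: (93 − 91.875)² / 91.875 = 0.0138
  ovoid-seedpod: (5 − 6.125)² / 6.125 = 0.2066
χ² = 0.0138 + 0.2066 = 0.2204 ≈ 0.220

0.220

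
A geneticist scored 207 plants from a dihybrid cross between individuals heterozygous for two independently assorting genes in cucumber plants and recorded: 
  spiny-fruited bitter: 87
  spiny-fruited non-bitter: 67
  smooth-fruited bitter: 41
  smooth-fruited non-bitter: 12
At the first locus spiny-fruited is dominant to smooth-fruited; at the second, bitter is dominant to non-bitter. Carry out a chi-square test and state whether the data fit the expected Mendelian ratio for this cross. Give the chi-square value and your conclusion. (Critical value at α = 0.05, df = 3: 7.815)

A dihybrid F₂ with independent assortment and complete dominance at both loci gives a 9:3:3:1 phenotypic ratio.
Total ratio parts = 16. Expected numbers out of 207:
  spiny-fruited bitter: 207 × 9/16 = 116.4375
  spiny-fruited non-bitter: 207 × 3/16 = 38.8125
  smooth-fruited bitter: 207 × 3/16 = 38.8125
  smooth-fruited non-bitter: 207 × 1/16 = 12.9375
χ² = Σ (O − E)² / E
  spiny-fruited bitter: (87 − 116.4375)² / 116.4375 = 7.4423
  spiny-fruited non-bitter: (67 − 38.8125)² / 38.8125 = 20.4711
  smooth-fruited bitter: (41 − 38.8125)² / 38.8125 = 0.1233
  smooth-fruited non-bitter: (12 − 12.9375)² / 12.9375 = 0.0679
χ² = 7.4423 + 20.4711 + 0.1233 + 0.0679 = 28.1046 ≈ 28.105
Degrees of freedom = 4 − 1 = 3; critical value at α = 0.05 is 7.815.
Since 28.105 > 7.815, we reject the null hypothesis — the data do not fit the 9:3:3:1 ratio.

28.105; not consistent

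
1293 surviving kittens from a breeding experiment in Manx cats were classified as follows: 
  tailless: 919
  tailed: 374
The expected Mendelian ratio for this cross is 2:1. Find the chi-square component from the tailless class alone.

3.769

Expected counts for N = 1293 under a 2:1 ratio (total parts = 3):
  tailless: 1293 × 2/3 = 862
  tailed: 1293 × 1/3 = 431
Contribution of tailless: (919 − 862)² / 862 = 3.7691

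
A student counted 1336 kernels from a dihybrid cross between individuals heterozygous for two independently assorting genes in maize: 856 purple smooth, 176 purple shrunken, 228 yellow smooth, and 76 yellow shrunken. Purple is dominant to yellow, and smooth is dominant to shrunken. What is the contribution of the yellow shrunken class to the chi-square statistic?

A dihybrid F₂ with independent assortment and complete dominance at both loci gives a 9:3:3:1 phenotypic ratio.
Total ratio parts = 16. Expected numbers out of 1336:
  purple smooth: 1336 × 9/16 = 751.5
  purple shrunken: 1336 × 3/16 = 250.5
  yellow smooth: 1336 × 3/16 = 250.5
  yellow shrunken: 1336 × 1/16 = 83.5
Contribution of yellow shrunken: (76 − 83.5)² / 83.5 = 0.6737

0.674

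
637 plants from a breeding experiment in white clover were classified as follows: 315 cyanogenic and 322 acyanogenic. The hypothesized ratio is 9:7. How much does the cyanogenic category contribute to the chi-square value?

The 9:7 ratio has 16 parts, so with N = 637 the expected counts are:
  cyanogenic: 637 × 9/16 = 358.3125
  acyanogenic: 637 × 7/16 = 278.6875
Contribution of cyanogenic: (315 − 358.3125)² / 358.3125 = 5.2356

5.236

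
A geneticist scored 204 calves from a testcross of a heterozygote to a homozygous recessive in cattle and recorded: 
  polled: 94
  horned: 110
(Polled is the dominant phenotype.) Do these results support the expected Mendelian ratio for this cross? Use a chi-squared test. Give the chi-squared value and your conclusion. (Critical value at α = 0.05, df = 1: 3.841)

1.255; consistent

A testcross of a heterozygote (Aa × aa) gives a 1:1 phenotypic ratio.
Under the 1:1 hypothesis (Σ ratio = 2, N = 204):
  polled: 204 × 1/2 = 102
  horned: 204 × 1/2 = 102
χ² = Σ (O − E)² / E
  polled: (94 − 102)² / 102 = 0.6275
  horned: (110 − 102)² / 102 = 0.6275
χ² = 0.6275 + 0.6275 = 1.255
Degrees of freedom = 2 − 1 = 1; critical value at α = 0.05 is 3.841.
Since 1.255 < 3.841, we fail to reject the null hypothesis — the data are consistent with the 1:1 ratio.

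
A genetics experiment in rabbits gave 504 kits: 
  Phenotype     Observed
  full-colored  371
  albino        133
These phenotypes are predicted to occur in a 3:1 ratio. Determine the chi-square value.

Under the 3:1 hypothesis (Σ ratio = 4, N = 504):
  full-colored: 504 × 3/4 = 378
  albino: 504 × 1/4 = 126
χ² = Σ (O − E)² / E
  full-colored: (371 − 378)² / 378 = 0.1296
  albino: (133 − 126)² / 126 = 0.3889
χ² = 0.1296 + 0.3889 = 0.5185 ≈ 0.519

0.519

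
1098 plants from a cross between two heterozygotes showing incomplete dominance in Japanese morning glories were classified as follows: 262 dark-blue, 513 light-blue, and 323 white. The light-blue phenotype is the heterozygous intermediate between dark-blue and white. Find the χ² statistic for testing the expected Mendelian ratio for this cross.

11.499

With incomplete dominance, a heterozygote × heterozygote cross gives a 1:2:1 phenotypic ratio.
Under the 1:2:1 hypothesis (Σ ratio = 4, N = 1098):
  dark-blue: 1098 × 1/4 = 274.5
  light-blue: 1098 × 2/4 = 549
  white: 1098 × 1/4 = 274.5
χ² = Σ (O − E)² / E
  dark-blue: (262 − 274.5)² / 274.5 = 0.5692
  light-blue: (513 − 549)² / 549 = 2.3607
  white: (323 − 274.5)² / 274.5 = 8.5692
χ² = 0.5692 + 2.3607 + 8.5692 = 11.4991 ≈ 11.499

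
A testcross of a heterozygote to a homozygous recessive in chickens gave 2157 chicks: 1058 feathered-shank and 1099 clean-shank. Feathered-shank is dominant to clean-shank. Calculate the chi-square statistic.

A testcross of a heterozygote (Aa × aa) gives a 1:1 phenotypic ratio.
Under the 1:1 hypothesis (Σ ratio = 2, N = 2157):
  feathered-shank: 2157 × 1/2 = 1078.5
  clean-shank: 2157 × 1/2 = 1078.5
χ² = Σ (O − E)² / E
  feathered-shank: (1058 − 1078.5)² / 1078.5 = 0.3897
  clean-shank: (1099 − 1078.5)² / 1078.5 = 0.3897
χ² = 0.3897 + 0.3897 = 0.7794 ≈ 0.779

0.779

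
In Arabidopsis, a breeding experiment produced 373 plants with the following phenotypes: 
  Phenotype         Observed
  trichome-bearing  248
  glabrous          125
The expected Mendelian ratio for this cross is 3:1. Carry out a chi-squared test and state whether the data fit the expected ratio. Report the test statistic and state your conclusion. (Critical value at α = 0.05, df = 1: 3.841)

The 3:1 ratio has 4 parts, so with N = 373 the expected counts are:
  trichome-bearing: 373 × 3/4 = 279.75
  glabrous: 373 × 1/4 = 93.25
χ² = Σ (O − E)² / E
  trichome-bearing: (248 − 279.75)² / 279.75 = 3.6034
  glabrous: (125 − 93.25)² / 93.25 = 10.8103
χ² = 3.6034 + 10.8103 = 14.4137 ≈ 14.414
Degrees of freedom = 2 − 1 = 1; critical value at α = 0.05 is 3.841.
Since 14.414 > 3.841, we reject the null hypothesis — the data do not fit the 3:1 ratio.

14.414; not consistent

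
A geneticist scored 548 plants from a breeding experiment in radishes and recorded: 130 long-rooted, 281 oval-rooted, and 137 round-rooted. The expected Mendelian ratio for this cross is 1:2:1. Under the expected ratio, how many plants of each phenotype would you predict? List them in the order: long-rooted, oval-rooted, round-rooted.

137, 274, 137

The 1:2:1 ratio has 4 parts, so with N = 548 the expected counts are:
  long-rooted: 548 × 1/4 = 137
  oval-rooted: 548 × 2/4 = 274
  round-rooted: 548 × 1/4 = 137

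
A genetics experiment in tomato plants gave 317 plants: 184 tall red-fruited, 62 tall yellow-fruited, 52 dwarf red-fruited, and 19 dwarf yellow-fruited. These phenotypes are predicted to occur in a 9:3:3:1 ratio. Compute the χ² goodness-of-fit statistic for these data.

The 9:3:3:1 ratio has 16 parts, so with N = 317 the expected counts are:
  tall red-fruited: 317 × 9/16 = 178.3125
  tall yellow-fruited: 317 × 3/16 = 59.4375
  dwarf red-fruited: 317 × 3/16 = 59.4375
  dwarf yellow-fruited: 317 × 1/16 = 19.8125
χ² = Σ (O − E)² / E
  tall red-fruited: (184 − 178.3125)² / 178.3125 = 0.1814
  tall yellow-fruited: (62 − 59.4375)² / 59.4375 = 0.1105
  dwarf red-fruited: (52 − 59.4375)² / 59.4375 = 0.9307
  dwarf yellow-fruited: (19 − 19.8125)² / 19.8125 = 0.0333
χ² = 0.1814 + 0.1105 + 0.9307 + 0.0333 = 1.2559 ≈ 1.256

1.256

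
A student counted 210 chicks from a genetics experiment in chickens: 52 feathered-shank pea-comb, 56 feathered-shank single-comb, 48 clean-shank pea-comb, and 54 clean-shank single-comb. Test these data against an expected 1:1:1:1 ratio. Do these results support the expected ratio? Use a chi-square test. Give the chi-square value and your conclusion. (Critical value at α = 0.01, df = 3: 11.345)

Expected counts for N = 210 under a 1:1:1:1 ratio (total parts = 4):
  feathered-shank pea-comb: 210 × 1/4 = 52.5
  feathered-shank single-comb: 210 × 1/4 = 52.5
  clean-shank pea-comb: 210 × 1/4 = 52.5
  clean-shank single-comb: 210 × 1/4 = 52.5
χ² = Σ (O − E)² / E
  feathered-shank pea-comb: (52 − 52.5)² / 52.5 = 0.0048
  feathered-shank single-comb: (56 − 52.5)² / 52.5 = 0.2333
  clean-shank pea-comb: (48 − 52.5)² / 52.5 = 0.3857
  clean-shank single-comb: (54 − 52.5)² / 52.5 = 0.0429
χ² = 0.0048 + 0.2333 + 0.3857 + 0.0429 = 0.6667 ≈ 0.667
Degrees of freedom = 4 − 1 = 3; critical value at α = 0.01 is 11.345.
Since 0.667 < 11.345, we fail to reject the null hypothesis — the data are consistent with the 1:1:1:1 ratio.

0.667; consistent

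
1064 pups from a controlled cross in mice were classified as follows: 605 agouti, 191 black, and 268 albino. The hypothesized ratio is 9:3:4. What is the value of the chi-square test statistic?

Expected counts for N = 1064 under a 9:3:4 ratio (total parts = 16):
  agouti: 1064 × 9/16 = 598.5
  black: 1064 × 3/16 = 199.5
  albino: 1064 × 4/16 = 266
χ² = Σ (O − E)² / E
  agouti: (605 − 598.5)² / 598.5 = 0.0706
  black: (191 − 199.5)² / 199.5 = 0.3622
  albino: (268 − 266)² / 266 = 0.0150
χ² = 0.0706 + 0.3622 + 0.0150 = 0.4478 ≈ 0.448

0.448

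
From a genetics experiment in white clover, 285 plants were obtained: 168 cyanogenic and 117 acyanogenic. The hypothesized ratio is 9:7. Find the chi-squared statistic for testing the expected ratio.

Expected counts for N = 285 under a 9:7 ratio (total parts = 16):
  cyanogenic: 285 × 9/16 = 160.3125
  acyanogenic: 285 × 7/16 = 124.6875
χ² = Σ (O − E)² / E
  cyanogenic: (168 − 160.3125)² / 160.3125 = 0.3686
  acyanogenic: (117 − 124.6875)² / 124.6875 = 0.4740
χ² = 0.3686 + 0.4740 = 0.8426 ≈ 0.843

0.843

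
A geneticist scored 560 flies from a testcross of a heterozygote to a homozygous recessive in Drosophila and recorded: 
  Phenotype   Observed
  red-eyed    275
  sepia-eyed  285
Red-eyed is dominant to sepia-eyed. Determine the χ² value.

A testcross of a heterozygote (Aa × aa) gives a 1:1 phenotypic ratio.
Total ratio parts = 2. Expected numbers out of 560:
  red-eyed: 560 × 1/2 = 280
  sepia-eyed: 560 × 1/2 = 280
χ² = Σ (O − E)² / E
  red-eyed: (275 − 280)² / 280 = 0.0893
  sepia-eyed: (285 − 280)² / 280 = 0.0893
χ² = 0.0893 + 0.0893 = 0.1786 ≈ 0.179

0.179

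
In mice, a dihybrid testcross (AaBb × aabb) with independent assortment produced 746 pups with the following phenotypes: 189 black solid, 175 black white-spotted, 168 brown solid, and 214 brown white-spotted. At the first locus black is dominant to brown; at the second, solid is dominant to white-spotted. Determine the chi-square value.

A dihybrid testcross with independent assortment gives a 1:1:1:1 ratio.
Expected counts for N = 746 under a 1:1:1:1 ratio (total parts = 4):
  black solid: 746 × 1/4 = 186.5
  black white-spotted: 746 × 1/4 = 186.5
  brown solid: 746 × 1/4 = 186.5
  brown white-spotted: 746 × 1/4 = 186.5
χ² = Σ (O − E)² / E
  black solid: (189 − 186.5)² / 186.5 = 0.0335
  black white-spotted: (175 − 186.5)² / 186.5 = 0.7091
  brown solid: (168 − 186.5)² / 186.5 = 1.8351
  brown white-spotted: (214 − 186.5)² / 186.5 = 4.0550
χ² = 0.0335 + 0.7091 + 1.8351 + 4.0550 = 6.6327 ≈ 6.633

6.633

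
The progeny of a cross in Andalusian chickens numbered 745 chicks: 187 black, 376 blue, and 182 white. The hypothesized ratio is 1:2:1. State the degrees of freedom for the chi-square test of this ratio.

A goodness-of-fit test with 3 phenotype classes has df = 3 − 1 = 2.

2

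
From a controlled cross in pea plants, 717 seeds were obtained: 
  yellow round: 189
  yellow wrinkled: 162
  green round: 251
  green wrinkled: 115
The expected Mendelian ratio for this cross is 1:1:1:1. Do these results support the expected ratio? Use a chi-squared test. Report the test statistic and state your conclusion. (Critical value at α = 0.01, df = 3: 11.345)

Under the 1:1:1:1 hypothesis (Σ ratio = 4, N = 717):
  yellow round: 717 × 1/4 = 179.25
  yellow wrinkled: 717 × 1/4 = 179.25
  green round: 717 × 1/4 = 179.25
  green wrinkled: 717 × 1/4 = 179.25
χ² = Σ (O − E)² / E
  yellow round: (189 − 179.25)² / 179.25 = 0.5303
  yellow wrinkled: (162 − 179.25)² / 179.25 = 1.6600
  green round: (251 − 179.25)² / 179.25 = 28.7200
  green wrinkled: (115 − 179.25)² / 179.25 = 23.0296
χ² = 0.5303 + 1.6600 + 28.7200 + 23.0296 = 53.9399 ≈ 53.940
Degrees of freedom = 4 − 1 = 3; critical value at α = 0.01 is 11.345.
Since 53.940 > 11.345, we reject the null hypothesis — the data do not fit the 1:1:1:1 ratio.

53.940; not consistent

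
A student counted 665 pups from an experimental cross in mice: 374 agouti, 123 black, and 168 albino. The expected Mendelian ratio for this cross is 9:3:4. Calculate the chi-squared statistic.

0.041

The 9:3:4 ratio has 16 parts, so with N = 665 the expected counts are:
  agouti: 665 × 9/16 = 374.0625
  black: 665 × 3/16 = 124.6875
  albino: 665 × 4/16 = 166.25
χ² = Σ (O − E)² / E
  agouti: (374 − 374.0625)² / 374.0625 = 0.0000
  black: (123 − 124.6875)² / 124.6875 = 0.0228
  albino: (168 − 166.25)² / 166.25 = 0.0184
χ² = 0.0000 + 0.0228 + 0.0184 = 0.0412 ≈ 0.041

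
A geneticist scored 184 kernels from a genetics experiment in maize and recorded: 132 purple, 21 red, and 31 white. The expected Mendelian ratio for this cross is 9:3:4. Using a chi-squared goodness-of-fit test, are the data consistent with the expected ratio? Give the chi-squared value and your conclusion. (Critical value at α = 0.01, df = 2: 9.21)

18.022; not consistent

The 9:3:4 ratio has 16 parts, so with N = 184 the expected counts are:
  purple: 184 × 9/16 = 103.5
  red: 184 × 3/16 = 34.5
  white: 184 × 4/16 = 46
χ² = Σ (O − E)² / E
  purple: (132 − 103.5)² / 103.5 = 7.8478
  red: (21 − 34.5)² / 34.5 = 5.2826
  white: (31 − 46)² / 46 = 4.8913
χ² = 7.8478 + 5.2826 + 4.8913 = 18.0217 ≈ 18.022
Degrees of freedom = 3 − 1 = 2; critical value at α = 0.01 is 9.21.
Since 18.022 > 9.21, we reject the null hypothesis — the data do not fit the 9:3:4 ratio.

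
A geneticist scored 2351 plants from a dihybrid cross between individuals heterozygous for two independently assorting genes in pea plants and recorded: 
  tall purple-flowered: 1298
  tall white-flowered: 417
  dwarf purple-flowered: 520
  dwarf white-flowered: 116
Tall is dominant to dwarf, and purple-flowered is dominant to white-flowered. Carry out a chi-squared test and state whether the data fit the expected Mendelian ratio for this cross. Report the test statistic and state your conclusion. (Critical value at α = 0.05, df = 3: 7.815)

A dihybrid F₂ with independent assortment and complete dominance at both loci gives a 9:3:3:1 phenotypic ratio.
Total ratio parts = 16. Expected numbers out of 2351:
  tall purple-flowered: 2351 × 9/16 = 1322.4375
  tall white-flowered: 2351 × 3/16 = 440.8125
  dwarf purple-flowered: 2351 × 3/16 = 440.8125
  dwarf white-flowered: 2351 × 1/16 = 146.9375
χ² = Σ (O − E)² / E
  tall purple-flowered: (1298 − 1322.4375)² / 1322.4375 = 0.4516
  tall white-flowered: (417 − 440.8125)² / 440.8125 = 1.2863
  dwarf purple-flowered: (520 − 440.8125)² / 440.8125 = 14.2252
  dwarf white-flowered: (116 − 146.9375)² / 146.9375 = 6.5139
χ² = 0.4516 + 1.2863 + 14.2252 + 6.5139 = 22.477
Degrees of freedom = 4 − 1 = 3; critical value at α = 0.05 is 7.815.
Since 22.477 > 7.815, we reject the null hypothesis — the data do not fit the 9:3:3:1 ratio.

22.477; not consistent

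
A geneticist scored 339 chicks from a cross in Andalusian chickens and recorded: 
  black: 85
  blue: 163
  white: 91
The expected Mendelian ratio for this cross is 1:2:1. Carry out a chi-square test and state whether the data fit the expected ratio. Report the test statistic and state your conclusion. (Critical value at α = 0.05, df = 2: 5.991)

The 1:2:1 ratio has 4 parts, so with N = 339 the expected counts are:
  black: 339 × 1/4 = 84.75
  blue: 339 × 2/4 = 169.5
  white: 339 × 1/4 = 84.75
χ² = Σ (O − E)² / E
  black: (85 − 84.75)² / 84.75 = 0.0007
  blue: (163 − 169.5)² / 169.5 = 0.2493
  white: (91 − 84.75)² / 84.75 = 0.4609
χ² = 0.0007 + 0.2493 + 0.4609 = 0.7109 ≈ 0.711
Degrees of freedom = 3 − 1 = 2; critical value at α = 0.05 is 5.991.
Since 0.711 < 5.991, we fail to reject the null hypothesis — the data are consistent with the 1:2:1 ratio.

0.711; consistent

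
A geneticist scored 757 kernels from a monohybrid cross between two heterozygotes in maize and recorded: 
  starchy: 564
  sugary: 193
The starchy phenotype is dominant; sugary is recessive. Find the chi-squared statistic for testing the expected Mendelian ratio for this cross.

For a monohybrid cross between heterozygotes with complete dominance, the expected phenotypic ratio is 3:1.
Total ratio parts = 4. Expected numbers out of 757:
  starchy: 757 × 3/4 = 567.75
  sugary: 757 × 1/4 = 189.25
χ² = Σ (O − E)² / E
  starchy: (564 − 567.75)² / 567.75 = 0.0248
  sugary: (193 − 189.25)² / 189.25 = 0.0743
χ² = 0.0248 + 0.0743 = 0.0991 ≈ 0.099

0.099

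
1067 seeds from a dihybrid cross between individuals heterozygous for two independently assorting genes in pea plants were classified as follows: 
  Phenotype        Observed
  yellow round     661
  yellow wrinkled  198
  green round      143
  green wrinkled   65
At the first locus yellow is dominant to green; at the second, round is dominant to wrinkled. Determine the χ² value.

22.501

A dihybrid F₂ with independent assortment and complete dominance at both loci gives a 9:3:3:1 phenotypic ratio.
Under the 9:3:3:1 hypothesis (Σ ratio = 16, N = 1067):
  yellow round: 1067 × 9/16 = 600.1875
  yellow wrinkled: 1067 × 3/16 = 200.0625
  green round: 1067 × 3/16 = 200.0625
  green wrinkled: 1067 × 1/16 = 66.6875
χ² = Σ (O − E)² / E
  yellow round: (661 − 600.1875)² / 600.1875 = 6.1617
  yellow wrinkled: (198 − 200.0625)² / 200.0625 = 0.0213
  green round: (143 − 200.0625)² / 200.0625 = 16.2756
  green wrinkled: (65 − 66.6875)² / 66.6875 = 0.0427
χ² = 6.1617 + 0.0213 + 16.2756 + 0.0427 = 22.5013 ≈ 22.501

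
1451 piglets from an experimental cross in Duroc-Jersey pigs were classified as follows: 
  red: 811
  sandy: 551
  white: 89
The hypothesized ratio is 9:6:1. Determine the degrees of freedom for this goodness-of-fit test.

A goodness-of-fit test with 3 phenotype classes has df = 3 − 1 = 2.

2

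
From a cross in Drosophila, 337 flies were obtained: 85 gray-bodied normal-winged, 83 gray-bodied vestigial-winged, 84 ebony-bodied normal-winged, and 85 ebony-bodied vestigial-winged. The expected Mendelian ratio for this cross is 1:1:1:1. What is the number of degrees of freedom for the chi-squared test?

3

A goodness-of-fit test with 4 phenotype classes has df = 4 − 1 = 3.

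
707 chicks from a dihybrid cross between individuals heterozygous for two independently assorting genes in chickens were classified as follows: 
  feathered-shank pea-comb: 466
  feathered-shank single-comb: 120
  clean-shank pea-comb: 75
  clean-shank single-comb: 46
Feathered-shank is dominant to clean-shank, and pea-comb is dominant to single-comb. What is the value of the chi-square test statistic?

A dihybrid F₂ with independent assortment and complete dominance at both loci gives a 9:3:3:1 phenotypic ratio.
The 9:3:3:1 ratio has 16 parts, so with N = 707 the expected counts are:
  feathered-shank pea-comb: 707 × 9/16 = 397.6875
  feathered-shank single-comb: 707 × 3/16 = 132.5625
  clean-shank pea-comb: 707 × 3/16 = 132.5625
  clean-shank single-comb: 707 × 1/16 = 44.1875
χ² = Σ (O − E)² / E
  feathered-shank pea-comb: (466 − 397.6875)² / 397.6875 = 11.7343
  feathered-shank single-comb: (120 − 132.5625)² / 132.5625 = 1.1905
  clean-shank pea-comb: (75 − 132.5625)² / 132.5625 = 24.9953
  clean-shank single-comb: (46 − 44.1875)² / 44.1875 = 0.0743
χ² = 11.7343 + 1.1905 + 24.9953 + 0.0743 = 37.9944 ≈ 37.994

37.994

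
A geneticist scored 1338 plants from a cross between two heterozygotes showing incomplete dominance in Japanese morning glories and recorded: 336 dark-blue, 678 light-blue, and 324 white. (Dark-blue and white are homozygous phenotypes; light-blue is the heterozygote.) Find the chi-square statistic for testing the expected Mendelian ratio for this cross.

0.457

With incomplete dominance, a heterozygote × heterozygote cross gives a 1:2:1 phenotypic ratio.
The 1:2:1 ratio has 4 parts, so with N = 1338 the expected counts are:
  dark-blue: 1338 × 1/4 = 334.5
  light-blue: 1338 × 2/4 = 669
  white: 1338 × 1/4 = 334.5
χ² = Σ (O − E)² / E
  dark-blue: (336 − 334.5)² / 334.5 = 0.0067
  light-blue: (678 − 669)² / 669 = 0.1211
  white: (324 − 334.5)² / 334.5 = 0.3296
χ² = 0.0067 + 0.1211 + 0.3296 = 0.4574 ≈ 0.457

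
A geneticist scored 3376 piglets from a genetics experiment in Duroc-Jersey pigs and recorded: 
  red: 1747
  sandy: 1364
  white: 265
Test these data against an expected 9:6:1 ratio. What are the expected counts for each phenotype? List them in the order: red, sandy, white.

Expected counts for N = 3376 under a 9:6:1 ratio (total parts = 16):
  red: 3376 × 9/16 = 1899
  sandy: 3376 × 6/16 = 1266
  white: 3376 × 1/16 = 211

1899, 1266, 211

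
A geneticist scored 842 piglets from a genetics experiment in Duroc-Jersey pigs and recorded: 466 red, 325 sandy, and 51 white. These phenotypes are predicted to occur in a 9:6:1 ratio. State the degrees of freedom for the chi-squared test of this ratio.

A goodness-of-fit test with 3 phenotype classes has df = 3 − 1 = 2.

2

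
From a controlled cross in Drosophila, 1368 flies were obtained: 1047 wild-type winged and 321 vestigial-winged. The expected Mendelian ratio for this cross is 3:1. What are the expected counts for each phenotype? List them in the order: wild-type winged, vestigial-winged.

1026, 342

The 3:1 ratio has 4 parts, so with N = 1368 the expected counts are:
  wild-type winged: 1368 × 3/4 = 1026
  vestigial-winged: 1368 × 1/4 = 342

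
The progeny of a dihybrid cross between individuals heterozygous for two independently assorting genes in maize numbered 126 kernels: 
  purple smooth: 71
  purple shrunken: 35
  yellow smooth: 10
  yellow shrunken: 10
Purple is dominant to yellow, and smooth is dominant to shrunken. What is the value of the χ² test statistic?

A dihybrid F₂ with independent assortment and complete dominance at both loci gives a 9:3:3:1 phenotypic ratio.
Expected counts for N = 126 under a 9:3:3:1 ratio (total parts = 16):
  purple smooth: 126 × 9/16 = 70.875
  purple shrunken: 126 × 3/16 = 23.625
  yellow smooth: 126 × 3/16 = 23.625
  yellow shrunken: 126 × 1/16 = 7.875
χ² = Σ (O − E)² / E
  purple smooth: (71 − 70.875)² / 70.875 = 0.0002
  purple shrunken: (35 − 23.625)² / 23.625 = 5.4769
  yellow smooth: (10 − 23.625)² / 23.625 = 7.8578
  yellow shrunken: (10 − 7.875)² / 7.875 = 0.5734
χ² = 0.0002 + 5.4769 + 7.8578 + 0.5734 = 13.9083 ≈ 13.908

13.908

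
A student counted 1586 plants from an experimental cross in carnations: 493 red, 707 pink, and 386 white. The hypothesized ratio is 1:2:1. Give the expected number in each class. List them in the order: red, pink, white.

Under the 1:2:1 hypothesis (Σ ratio = 4, N = 1586):
  red: 1586 × 1/4 = 396.5
  pink: 1586 × 2/4 = 793
  white: 1586 × 1/4 = 396.5

396.5, 793, 396.5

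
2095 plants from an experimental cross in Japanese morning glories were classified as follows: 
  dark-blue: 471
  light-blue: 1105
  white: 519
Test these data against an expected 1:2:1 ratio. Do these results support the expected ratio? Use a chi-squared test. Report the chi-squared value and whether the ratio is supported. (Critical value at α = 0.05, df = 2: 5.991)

8.512; not consistent

The 1:2:1 ratio has 4 parts, so with N = 2095 the expected counts are:
  dark-blue: 2095 × 1/4 = 523.75
  light-blue: 2095 × 2/4 = 1047.5
  white: 2095 × 1/4 = 523.75
χ² = Σ (O − E)² / E
  dark-blue: (471 − 523.75)² / 523.75 = 5.3128
  light-blue: (1105 − 1047.5)² / 1047.5 = 3.1563
  white: (519 − 523.75)² / 523.75 = 0.0431
χ² = 5.3128 + 3.1563 + 0.0431 = 8.5122 ≈ 8.512
Degrees of freedom = 3 − 1 = 2; critical value at α = 0.05 is 5.991.
Since 8.512 > 5.991, we reject the null hypothesis — the data do not fit the 1:2:1 ratio.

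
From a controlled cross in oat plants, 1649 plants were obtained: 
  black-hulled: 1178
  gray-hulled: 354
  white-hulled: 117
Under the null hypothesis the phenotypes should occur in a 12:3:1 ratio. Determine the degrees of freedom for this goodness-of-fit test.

A goodness-of-fit test with 3 phenotype classes has df = 3 − 1 = 2.

2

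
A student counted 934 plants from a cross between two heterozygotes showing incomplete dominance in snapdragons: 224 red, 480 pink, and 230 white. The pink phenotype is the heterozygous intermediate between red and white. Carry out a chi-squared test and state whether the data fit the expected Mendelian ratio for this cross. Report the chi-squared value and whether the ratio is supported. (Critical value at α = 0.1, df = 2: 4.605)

With incomplete dominance, a heterozygote × heterozygote cross gives a 1:2:1 phenotypic ratio.
Total ratio parts = 4. Expected numbers out of 934:
  red: 934 × 1/4 = 233.5
  pink: 934 × 2/4 = 467
  white: 934 × 1/4 = 233.5
χ² = Σ (O − E)² / E
  red: (224 − 233.5)² / 233.5 = 0.3865
  pink: (480 − 467)² / 467 = 0.3619
  white: (230 − 233.5)² / 233.5 = 0.0525
χ² = 0.3865 + 0.3619 + 0.0525 = 0.8009 ≈ 0.801
Degrees of freedom = 3 − 1 = 2; critical value at α = 0.1 is 4.605.
Since 0.801 < 4.605, we fail to reject the null hypothesis — the data are consistent with the 1:2:1 ratio.

0.801; consistent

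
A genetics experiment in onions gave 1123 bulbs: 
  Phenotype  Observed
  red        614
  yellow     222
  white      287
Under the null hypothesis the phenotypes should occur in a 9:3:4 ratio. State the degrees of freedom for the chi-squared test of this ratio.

A goodness-of-fit test with 3 phenotype classes has df = 3 − 1 = 2.

2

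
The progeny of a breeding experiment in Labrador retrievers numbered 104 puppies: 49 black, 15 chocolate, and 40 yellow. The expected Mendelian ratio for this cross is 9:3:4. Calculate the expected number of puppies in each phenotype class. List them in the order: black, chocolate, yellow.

The 9:3:4 ratio has 16 parts, so with N = 104 the expected counts are:
  black: 104 × 9/16 = 58.5
  chocolate: 104 × 3/16 = 19.5
  yellow: 104 × 4/16 = 26

58.5, 19.5, 26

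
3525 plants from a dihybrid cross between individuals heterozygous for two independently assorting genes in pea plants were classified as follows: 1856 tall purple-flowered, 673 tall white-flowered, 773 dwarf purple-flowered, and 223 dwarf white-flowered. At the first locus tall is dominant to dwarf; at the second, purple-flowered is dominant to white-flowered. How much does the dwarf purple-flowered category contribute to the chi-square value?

A dihybrid F₂ with independent assortment and complete dominance at both loci gives a 9:3:3:1 phenotypic ratio.
Expected counts for N = 3525 under a 9:3:3:1 ratio (total parts = 16):
  tall purple-flowered: 3525 × 9/16 = 1982.8125
  tall white-flowered: 3525 × 3/16 = 660.9375
  dwarf purple-flowered: 3525 × 3/16 = 660.9375
  dwarf white-flowered: 3525 × 1/16 = 220.3125
Contribution of dwarf purple-flowered: (773 − 660.9375)² / 660.9375 = 19.0003

19.000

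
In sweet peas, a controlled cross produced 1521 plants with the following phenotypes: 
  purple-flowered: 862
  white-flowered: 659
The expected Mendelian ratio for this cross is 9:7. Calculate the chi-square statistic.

0.111

Total ratio parts = 16. Expected numbers out of 1521:
  purple-flowered: 1521 × 9/16 = 855.5625
  white-flowered: 1521 × 7/16 = 665.4375
χ² = Σ (O − E)² / E
  purple-flowered: (862 − 855.5625)² / 855.5625 = 0.0484
  white-flowered: (659 − 665.4375)² / 665.4375 = 0.0623
χ² = 0.0484 + 0.0623 = 0.1107 ≈ 0.111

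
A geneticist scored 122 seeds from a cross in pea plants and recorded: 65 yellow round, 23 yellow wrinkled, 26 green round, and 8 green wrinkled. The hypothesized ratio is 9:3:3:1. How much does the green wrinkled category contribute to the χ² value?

Total ratio parts = 16. Expected numbers out of 122:
  yellow round: 122 × 9/16 = 68.625
  yellow wrinkled: 122 × 3/16 = 22.875
  green round: 122 × 3/16 = 22.875
  green wrinkled: 122 × 1/16 = 7.625
Contribution of green wrinkled: (8 − 7.625)² / 7.625 = 0.0184

0.018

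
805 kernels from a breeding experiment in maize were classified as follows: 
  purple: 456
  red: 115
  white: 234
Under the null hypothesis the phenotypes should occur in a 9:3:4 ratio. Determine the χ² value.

Expected counts for N = 805 under a 9:3:4 ratio (total parts = 16):
  purple: 805 × 9/16 = 452.8125
  red: 805 × 3/16 = 150.9375
  white: 805 × 4/16 = 201.25
χ² = Σ (O − E)² / E
  purple: (456 − 452.8125)² / 452.8125 = 0.0224
  red: (115 − 150.9375)² / 150.9375 = 8.5565
  white: (234 − 201.25)² / 201.25 = 5.3295
χ² = 0.0224 + 8.5565 + 5.3295 = 13.9084 ≈ 13.908

13.908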